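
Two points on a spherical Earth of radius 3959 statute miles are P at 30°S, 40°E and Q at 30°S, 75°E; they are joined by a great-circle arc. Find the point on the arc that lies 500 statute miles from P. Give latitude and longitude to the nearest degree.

Write both endpoints as unit vectors p₁, p₂ with components (cos φ cos λ, cos φ sin λ, sin φ).
The central angle between the endpoints is δ = arccos(p₁·p₂) ≈ 0.527 rad (30.2°). The total great-circle distance is δ·R ≈ 0.527 × 3959 ≈ 2086 mi, so the target fraction is f = 500/2086 ≈ 0.240.
Interpolate at f ≈ 0.240 with slerp weights a = sin((1−f)δ)/sin δ ≈ 0.776, b = sin(fδ)/sin δ ≈ 0.250.
p = a·p₁ + b·p₂ ≈ (0.571, 0.641, -0.513); φ = arcsin(p_z) ≈ -30.86°, λ = atan2(p_y, p_x) ≈ 48.33°.

≈ 31°S, 48°E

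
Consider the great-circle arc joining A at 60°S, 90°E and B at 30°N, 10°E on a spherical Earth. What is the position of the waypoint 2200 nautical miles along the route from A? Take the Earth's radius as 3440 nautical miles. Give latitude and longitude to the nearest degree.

From cos δ = sin φ₁ sin φ₂ + cos φ₁ cos φ₂ cos Δλ, the central angle is δ ≈ 1.937 rad (111.0°). The total great-circle distance is δ·R ≈ 1.937 × 3440 ≈ 6662 nmi, so the target fraction is f = 2200/6662 ≈ 0.330.
Interpolate at f ≈ 0.330 with slerp weights a = sin((1−f)δ)/sin δ ≈ 1.031, b = sin(fδ)/sin δ ≈ 0.639.
p = a·p₁ + b·p₂ ≈ (0.545, 0.612, -0.573); φ = arcsin(p_z) ≈ -34.99°, λ = atan2(p_y, p_x) ≈ 48.29°.

≈ 35°S, 48°E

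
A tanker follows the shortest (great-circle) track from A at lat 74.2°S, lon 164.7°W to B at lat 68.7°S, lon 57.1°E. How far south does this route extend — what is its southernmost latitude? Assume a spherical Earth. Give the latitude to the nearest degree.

≈ 83°S

The great circle lies in the plane with unit normal n̂ = (p₁ × p₂)/|p₁ × p₂|.
Here n̂_z ≈ -0.116; the vertex latitude is φ_max = arccos|n̂_z| ≈ 83.3°.
Check via Clairaut: cos φ_max = |cos φ₁| · sin C = cos(74.2°)·sin(154.8°) ≈ 0.116, again giving ≈ 83.3°.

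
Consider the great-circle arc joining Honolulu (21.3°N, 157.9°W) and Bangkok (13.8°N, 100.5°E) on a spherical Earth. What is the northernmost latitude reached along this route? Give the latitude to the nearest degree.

≈ 27°N

The great circle lies in the plane with unit normal n̂ = (p₁ × p₂)/|p₁ × p₂|.
Here n̂_z ≈ -0.890; the vertex latitude is φ_max = arccos|n̂_z| ≈ 27.1°.
Check via Clairaut: cos φ_max = |cos φ₁| · sin C = cos(21.3°)·sin(72.9°) ≈ 0.890, again giving ≈ 27.1°.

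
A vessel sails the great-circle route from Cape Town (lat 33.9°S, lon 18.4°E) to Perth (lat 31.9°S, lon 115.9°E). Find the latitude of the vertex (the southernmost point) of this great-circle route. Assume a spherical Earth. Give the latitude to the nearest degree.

≈ 44°S

The great circle lies in the plane with unit normal n̂ = (p₁ × p₂)/|p₁ × p₂|.
Here n̂_z ≈ +0.713; the vertex latitude is φ_max = arccos|n̂_z| ≈ 44.5°.
Check via Clairaut: cos φ_max = |cos φ₁| · sin C = cos(33.9°)·sin(120.7°) ≈ 0.713, again giving ≈ 44.5°.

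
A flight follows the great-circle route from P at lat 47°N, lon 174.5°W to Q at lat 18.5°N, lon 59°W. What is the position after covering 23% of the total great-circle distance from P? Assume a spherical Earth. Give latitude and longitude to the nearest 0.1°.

≈ lat 54.0°N, lon 142.5°W

Convert each endpoint to a unit vector on the sphere (x = cos φ cos λ, y = cos φ sin λ, z = sin φ).
The central angle between the endpoints is δ = arccos(p₁·p₂) ≈ 1.617 rad (92.7°).
Interpolate at f = 0.23 with slerp weights a = sin((1−f)δ)/sin δ ≈ 0.948, b = sin(fδ)/sin δ ≈ 0.364.
p = a·p₁ + b·p₂ ≈ (-0.466, -0.358, 0.809); φ = arcsin(p_z) ≈ 54.01°, λ = atan2(p_y, p_x) ≈ -142.50°.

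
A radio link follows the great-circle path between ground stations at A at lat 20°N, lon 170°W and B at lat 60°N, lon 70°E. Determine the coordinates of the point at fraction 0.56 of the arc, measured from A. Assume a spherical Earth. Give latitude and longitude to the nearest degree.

Write both endpoints as unit vectors p₁, p₂ with components (cos φ cos λ, cos φ sin λ, sin φ).
The central angle between the endpoints is δ = arccos(p₁·p₂) ≈ 1.509 rad (86.5°).
Interpolate at f = 0.56 with slerp weights a = sin((1−f)δ)/sin δ ≈ 0.618, b = sin(fδ)/sin δ ≈ 0.750.
p = a·p₁ + b·p₂ ≈ (-0.443, 0.251, 0.860); φ = arcsin(p_z) ≈ 59.36°, λ = atan2(p_y, p_x) ≈ 150.44°.

≈ lat 59°N, lon 150°E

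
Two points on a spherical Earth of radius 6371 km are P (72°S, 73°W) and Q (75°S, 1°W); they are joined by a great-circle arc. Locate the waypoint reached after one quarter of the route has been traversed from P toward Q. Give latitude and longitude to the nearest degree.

The haversine formula gives a central angle δ ≈ 0.338 rad (19.4°) between the endpoints.
Interpolate at f = 1/4 with slerp weights a = sin((1−f)δ)/sin δ ≈ 0.756, b = sin(fδ)/sin δ ≈ 0.255.
p = a·p₁ + b·p₂ ≈ (0.134, -0.225, -0.965); φ = arcsin(p_z) ≈ -74.83°, λ = atan2(p_y, p_x) ≈ -59.15°.

≈ (75°S, 59°W)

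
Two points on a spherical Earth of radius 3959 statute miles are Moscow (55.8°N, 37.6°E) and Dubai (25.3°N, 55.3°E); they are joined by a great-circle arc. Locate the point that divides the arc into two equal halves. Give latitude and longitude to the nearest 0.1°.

The haversine formula gives a central angle δ ≈ 0.578 rad (33.1°) between the endpoints.
Interpolate at f = 1/2 with slerp weights a = sin((1−f)δ)/sin δ ≈ 0.522, b = sin(fδ)/sin δ ≈ 0.522.
p = a·p₁ + b·p₂ ≈ (0.501, 0.567, 0.654); φ = arcsin(p_z) ≈ 40.87°, λ = atan2(p_y, p_x) ≈ 48.53°.

≈ 40.9°N, 48.5°E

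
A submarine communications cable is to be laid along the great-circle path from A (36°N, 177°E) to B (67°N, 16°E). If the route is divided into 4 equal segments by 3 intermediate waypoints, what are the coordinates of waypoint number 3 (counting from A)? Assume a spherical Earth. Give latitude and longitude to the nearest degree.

From cos δ = sin φ₁ sin φ₂ + cos φ₁ cos φ₂ cos Δλ, the central angle is δ ≈ 1.326 rad (76.0°).
Interpolate at f = 3/4 with slerp weights a = sin((1−f)δ)/sin δ ≈ 0.335, b = sin(fδ)/sin δ ≈ 0.864.
p = a·p₁ + b·p₂ ≈ (0.054, 0.107, 0.993); φ = arcsin(p_z) ≈ 83.11°, λ = atan2(p_y, p_x) ≈ 63.46°.

≈ (83°N, 63°E)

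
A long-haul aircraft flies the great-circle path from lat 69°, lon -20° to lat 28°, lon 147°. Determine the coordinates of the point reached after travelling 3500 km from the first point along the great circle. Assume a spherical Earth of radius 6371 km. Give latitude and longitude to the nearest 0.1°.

≈ lat 78.4°, lon 128.7°

The haversine formula gives a central angle δ ≈ 1.440 rad (82.5°) between the endpoints. The total great-circle distance is δ·R ≈ 1.440 × 6371 ≈ 9177 km, so the target fraction is f = 3500/9177 ≈ 0.381.
Interpolate at f ≈ 0.381 with slerp weights a = sin((1−f)δ)/sin δ ≈ 0.784, b = sin(fδ)/sin δ ≈ 0.527.
p = a·p₁ + b·p₂ ≈ (-0.126, 0.157, 0.980); φ = arcsin(p_z) ≈ 78.39°, λ = atan2(p_y, p_x) ≈ 128.69°.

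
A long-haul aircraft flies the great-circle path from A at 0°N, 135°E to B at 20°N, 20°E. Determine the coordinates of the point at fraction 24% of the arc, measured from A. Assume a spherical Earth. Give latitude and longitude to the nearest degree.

The haversine formula gives a central angle δ ≈ 1.979 rad (113.4°) between the endpoints.
Interpolate at f = 0.24 with slerp weights a = sin((1−f)δ)/sin δ ≈ 1.087, b = sin(fδ)/sin δ ≈ 0.498.
p = a·p₁ + b·p₂ ≈ (-0.329, 0.929, 0.170); φ = arcsin(p_z) ≈ 9.81°, λ = atan2(p_y, p_x) ≈ 109.49°.

≈ 10°N, 109°E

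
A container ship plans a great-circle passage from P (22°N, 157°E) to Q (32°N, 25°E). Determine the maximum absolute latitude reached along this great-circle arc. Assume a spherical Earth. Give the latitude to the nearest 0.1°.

The great circle lies in the plane with unit normal n̂ = (p₁ × p₂)/|p₁ × p₂|.
Here n̂_z ≈ -0.618; the vertex latitude is φ_max = arccos|n̂_z| ≈ 51.8°.
Check via Clairaut: cos φ_max = |cos φ₁| · sin C = cos(22.0°)·sin(41.8°) ≈ 0.618, again giving ≈ 51.8°.

≈ 51.8°N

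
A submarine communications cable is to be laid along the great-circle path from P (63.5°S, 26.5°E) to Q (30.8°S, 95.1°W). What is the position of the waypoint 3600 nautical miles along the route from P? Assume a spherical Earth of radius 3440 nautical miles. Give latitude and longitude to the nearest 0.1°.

Convert each endpoint to a unit vector on the sphere (x = cos φ cos λ, y = cos φ sin λ, z = sin φ).
The central angle between the endpoints is δ = arccos(p₁·p₂) ≈ 1.310 rad (75.1°). The total great-circle distance is δ·R ≈ 1.310 × 3440 ≈ 4508 nmi, so the target fraction is f = 3600/4508 ≈ 0.799.
Interpolate at f ≈ 0.799 with slerp weights a = sin((1−f)δ)/sin δ ≈ 0.270, b = sin(fδ)/sin δ ≈ 0.896.
p = a·p₁ + b·p₂ ≈ (0.039, -0.713, -0.700); φ = arcsin(p_z) ≈ -44.45°, λ = atan2(p_y, p_x) ≈ -86.84°.

≈ (44.5°S, 86.8°W)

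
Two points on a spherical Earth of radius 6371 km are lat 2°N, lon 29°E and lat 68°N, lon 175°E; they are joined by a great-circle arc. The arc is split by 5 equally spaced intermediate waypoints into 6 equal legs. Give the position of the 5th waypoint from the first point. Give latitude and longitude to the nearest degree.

Write both endpoints as unit vectors p₁, p₂ with components (cos φ cos λ, cos φ sin λ, sin φ).
The central angle between the endpoints is δ = arccos(p₁·p₂) ≈ 1.853 rad (106.1°).
Interpolate at f = 5/6 with slerp weights a = sin((1−f)δ)/sin δ ≈ 0.316, b = sin(fδ)/sin δ ≈ 1.041.
p = a·p₁ + b·p₂ ≈ (-0.112, 0.187, 0.976); φ = arcsin(p_z) ≈ 77.40°, λ = atan2(p_y, p_x) ≈ 120.85°.

≈ lat 77°N, lon 121°E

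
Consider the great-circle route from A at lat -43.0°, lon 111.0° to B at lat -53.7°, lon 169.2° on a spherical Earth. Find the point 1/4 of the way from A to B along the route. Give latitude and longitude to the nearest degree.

The haversine formula gives a central angle δ ≈ 0.680 rad (38.9°) between the endpoints.
Interpolate at f = 1/4 with slerp weights a = sin((1−f)δ)/sin δ ≈ 0.776, b = sin(fδ)/sin δ ≈ 0.269.
p = a·p₁ + b·p₂ ≈ (-0.360, 0.560, -0.746); φ = arcsin(p_z) ≈ -48.27°, λ = atan2(p_y, p_x) ≈ 122.73°.

≈ lat -48°, lon 123°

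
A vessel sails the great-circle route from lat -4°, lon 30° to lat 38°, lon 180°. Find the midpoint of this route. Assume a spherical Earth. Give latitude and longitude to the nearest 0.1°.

≈ lat 47.3°, lon 81.3°

The haversine formula gives a central angle δ ≈ 2.380 rad (136.4°) between the endpoints.
Interpolate at f = 1/2 with slerp weights a = sin((1−f)δ)/sin δ ≈ 1.345, b = sin(fδ)/sin δ ≈ 1.345.
p = a·p₁ + b·p₂ ≈ (0.102, 0.671, 0.734); φ = arcsin(p_z) ≈ 47.26°, λ = atan2(p_y, p_x) ≈ 81.35°.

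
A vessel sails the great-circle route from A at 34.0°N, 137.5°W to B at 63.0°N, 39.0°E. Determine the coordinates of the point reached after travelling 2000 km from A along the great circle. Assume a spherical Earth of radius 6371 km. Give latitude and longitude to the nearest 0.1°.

≈ 52.0°N, 136.7°W

Convert each endpoint to a unit vector on the sphere (x = cos φ cos λ, y = cos φ sin λ, z = sin φ).
The central angle between the endpoints is δ = arccos(p₁·p₂) ≈ 1.448 rad (83.0°). The total great-circle distance is δ·R ≈ 1.448 × 6371 ≈ 9225 km, so the target fraction is f = 2000/9225 ≈ 0.217.
Interpolate at f ≈ 0.217 with slerp weights a = sin((1−f)δ)/sin δ ≈ 0.913, b = sin(fδ)/sin δ ≈ 0.311.
p = a·p₁ + b·p₂ ≈ (-0.448, -0.422, 0.788); φ = arcsin(p_z) ≈ 51.98°, λ = atan2(p_y, p_x) ≈ -136.70°.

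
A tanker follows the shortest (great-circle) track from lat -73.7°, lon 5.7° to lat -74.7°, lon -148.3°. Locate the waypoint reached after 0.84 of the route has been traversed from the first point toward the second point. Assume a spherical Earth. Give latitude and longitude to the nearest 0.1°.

Write both endpoints as unit vectors p₁, p₂ with components (cos φ cos λ, cos φ sin λ, sin φ).
The central angle between the endpoints is δ = arccos(p₁·p₂) ≈ 0.537 rad (30.8°).
Interpolate at f = 0.84 with slerp weights a = sin((1−f)δ)/sin δ ≈ 0.168, b = sin(fδ)/sin δ ≈ 0.852.
p = a·p₁ + b·p₂ ≈ (-0.144, -0.113, -0.983); φ = arcsin(p_z) ≈ -79.41°, λ = atan2(p_y, p_x) ≈ -141.85°.

≈ lat -79.4°, lon -141.8°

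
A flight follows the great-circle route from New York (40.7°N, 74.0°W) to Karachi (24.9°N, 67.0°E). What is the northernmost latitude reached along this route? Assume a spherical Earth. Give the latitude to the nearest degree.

The great circle lies in the plane with unit normal n̂ = (p₁ × p₂)/|p₁ × p₂|.
Here n̂_z ≈ +0.448; the vertex latitude is φ_max = arccos|n̂_z| ≈ 63.4°.

≈ 63°N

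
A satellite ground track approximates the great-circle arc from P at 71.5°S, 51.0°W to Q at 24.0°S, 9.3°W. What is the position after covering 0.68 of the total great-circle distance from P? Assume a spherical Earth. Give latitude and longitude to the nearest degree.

Convert each endpoint to a unit vector on the sphere (x = cos φ cos λ, y = cos φ sin λ, z = sin φ).
The central angle between the endpoints is δ = arccos(p₁·p₂) ≈ 0.925 rad (53.0°).
Interpolate at f = 0.68 with slerp weights a = sin((1−f)δ)/sin δ ≈ 0.365, b = sin(fδ)/sin δ ≈ 0.737.
p = a·p₁ + b·p₂ ≈ (0.737, -0.199, -0.646); φ = arcsin(p_z) ≈ -40.24°, λ = atan2(p_y, p_x) ≈ -15.10°.

≈ 40°S, 15°W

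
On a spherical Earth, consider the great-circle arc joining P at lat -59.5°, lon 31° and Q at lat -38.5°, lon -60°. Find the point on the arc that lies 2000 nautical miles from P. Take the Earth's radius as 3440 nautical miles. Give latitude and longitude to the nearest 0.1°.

≈ lat -55.9°, lon -33.5°

From cos δ = sin φ₁ sin φ₂ + cos φ₁ cos φ₂ cos Δλ, the central angle is δ ≈ 1.013 rad (58.0°). The total great-circle distance is δ·R ≈ 1.013 × 3440 ≈ 3484 nmi, so the target fraction is f = 2000/3484 ≈ 0.574.
Interpolate at f ≈ 0.574 with slerp weights a = sin((1−f)δ)/sin δ ≈ 0.493, b = sin(fδ)/sin δ ≈ 0.647.
p = a·p₁ + b·p₂ ≈ (0.468, -0.310, -0.828); φ = arcsin(p_z) ≈ -55.87°, λ = atan2(p_y, p_x) ≈ -33.52°.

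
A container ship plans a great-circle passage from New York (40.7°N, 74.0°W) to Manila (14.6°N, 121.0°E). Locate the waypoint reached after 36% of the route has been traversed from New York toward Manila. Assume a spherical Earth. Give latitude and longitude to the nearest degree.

≈ 76°N, 137°W

The haversine formula gives a central angle δ ≈ 2.146 rad (123.0°) between the endpoints.
Interpolate at f = 0.36 with slerp weights a = sin((1−f)δ)/sin δ ≈ 1.169, b = sin(fδ)/sin δ ≈ 0.832.
p = a·p₁ + b·p₂ ≈ (-0.170, -0.162, 0.972); φ = arcsin(p_z) ≈ 76.41°, λ = atan2(p_y, p_x) ≈ -136.52°.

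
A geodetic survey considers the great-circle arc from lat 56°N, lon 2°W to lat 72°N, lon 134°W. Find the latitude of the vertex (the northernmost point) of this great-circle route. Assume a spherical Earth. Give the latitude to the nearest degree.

≈ 80°N

The great circle lies in the plane with unit normal n̂ = (p₁ × p₂)/|p₁ × p₂|.
Here n̂_z ≈ -0.174; the vertex latitude is φ_max = arccos|n̂_z| ≈ 80.0°.
Check via Clairaut: cos φ_max = |cos φ₁| · sin C = cos(56.0°)·sin(18.1°) ≈ 0.174, again giving ≈ 80.0°.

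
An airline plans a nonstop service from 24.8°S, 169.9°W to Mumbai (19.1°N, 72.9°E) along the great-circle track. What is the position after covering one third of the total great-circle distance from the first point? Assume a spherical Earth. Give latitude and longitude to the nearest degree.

The haversine formula gives a central angle δ ≈ 2.129 rad (122.0°) between the endpoints.
Interpolate at f = 1/3 with slerp weights a = sin((1−f)δ)/sin δ ≈ 1.165, b = sin(fδ)/sin δ ≈ 0.768.
p = a·p₁ + b·p₂ ≈ (-0.828, 0.508, -0.237); φ = arcsin(p_z) ≈ -13.74°, λ = atan2(p_y, p_x) ≈ 148.46°.

≈ 14°S, 148°E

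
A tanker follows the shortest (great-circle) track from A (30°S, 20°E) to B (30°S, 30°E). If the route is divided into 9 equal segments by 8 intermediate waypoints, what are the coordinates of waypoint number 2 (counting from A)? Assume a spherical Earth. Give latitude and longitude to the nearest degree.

From cos δ = sin φ₁ sin φ₂ + cos φ₁ cos φ₂ cos Δλ, the central angle is δ ≈ 0.151 rad (8.7°).
Interpolate at f = 2/9 with slerp weights a = sin((1−f)δ)/sin δ ≈ 0.779, b = sin(fδ)/sin δ ≈ 0.223.
p = a·p₁ + b·p₂ ≈ (0.801, 0.327, -0.501); φ = arcsin(p_z) ≈ -30.07°, λ = atan2(p_y, p_x) ≈ 22.22°.

≈ (30°S, 22°E)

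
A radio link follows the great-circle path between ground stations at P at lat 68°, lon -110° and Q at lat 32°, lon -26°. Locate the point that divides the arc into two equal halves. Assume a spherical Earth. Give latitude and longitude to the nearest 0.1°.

From cos δ = sin φ₁ sin φ₂ + cos φ₁ cos φ₂ cos Δλ, the central angle is δ ≈ 1.019 rad (58.4°).
Interpolate at f = 1/2 with slerp weights a = sin((1−f)δ)/sin δ ≈ 0.573, b = sin(fδ)/sin δ ≈ 0.573.
p = a·p₁ + b·p₂ ≈ (0.363, -0.414, 0.834); φ = arcsin(p_z) ≈ 56.56°, λ = atan2(p_y, p_x) ≈ -48.78°.

≈ lat 56.6°, lon -48.8°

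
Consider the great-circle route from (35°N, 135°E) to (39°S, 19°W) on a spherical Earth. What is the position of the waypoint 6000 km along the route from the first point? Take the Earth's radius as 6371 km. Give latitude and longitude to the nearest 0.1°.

≈ (7.2°N, 84.4°E)

From cos δ = sin φ₁ sin φ₂ + cos φ₁ cos φ₂ cos Δλ, the central angle is δ ≈ 2.774 rad (158.9°). The total great-circle distance is δ·R ≈ 2.774 × 6371 ≈ 17672 km, so the target fraction is f = 6000/17672 ≈ 0.340.
Interpolate at f ≈ 0.340 with slerp weights a = sin((1−f)δ)/sin δ ≈ 2.687, b = sin(fδ)/sin δ ≈ 2.249.
p = a·p₁ + b·p₂ ≈ (0.096, 0.987, 0.126); φ = arcsin(p_z) ≈ 7.23°, λ = atan2(p_y, p_x) ≈ 84.43°.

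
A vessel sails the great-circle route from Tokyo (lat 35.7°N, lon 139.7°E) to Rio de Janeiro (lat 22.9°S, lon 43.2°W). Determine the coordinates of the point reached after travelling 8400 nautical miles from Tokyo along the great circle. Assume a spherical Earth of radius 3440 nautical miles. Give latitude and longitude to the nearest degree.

≈ lat 4°N, lon 48°W

Convert each endpoint to a unit vector on the sphere (x = cos φ cos λ, y = cos φ sin λ, z = sin φ).
The central angle between the endpoints is δ = arccos(p₁·p₂) ≈ 2.914 rad (167.0°). The total great-circle distance is δ·R ≈ 2.914 × 3440 ≈ 10024 nmi, so the target fraction is f = 8400/10024 ≈ 0.838.
Interpolate at f ≈ 0.838 with slerp weights a = sin((1−f)δ)/sin δ ≈ 2.014, b = sin(fδ)/sin δ ≈ 2.853.
p = a·p₁ + b·p₂ ≈ (0.668, -0.741, 0.065); φ = arcsin(p_z) ≈ 3.74°, λ = atan2(p_y, p_x) ≈ -47.96°.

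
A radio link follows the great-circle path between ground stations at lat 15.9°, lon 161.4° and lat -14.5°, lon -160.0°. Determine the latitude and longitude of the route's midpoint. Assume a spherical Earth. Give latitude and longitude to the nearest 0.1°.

≈ lat 0.7°, lon -179.2°

Convert each endpoint to a unit vector on the sphere (x = cos φ cos λ, y = cos φ sin λ, z = sin φ).
The central angle between the endpoints is δ = arccos(p₁·p₂) ≈ 0.851 rad (48.8°).
Interpolate at f = 1/2 with slerp weights a = sin((1−f)δ)/sin δ ≈ 0.549, b = sin(fδ)/sin δ ≈ 0.549.
p = a·p₁ + b·p₂ ≈ (-1.000, -0.013, 0.013); φ = arcsin(p_z) ≈ 0.74°, λ = atan2(p_y, p_x) ≈ -179.23°.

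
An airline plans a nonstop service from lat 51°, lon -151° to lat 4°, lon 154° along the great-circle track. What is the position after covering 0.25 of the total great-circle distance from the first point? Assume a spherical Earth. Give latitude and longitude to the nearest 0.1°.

Convert each endpoint to a unit vector on the sphere (x = cos φ cos λ, y = cos φ sin λ, z = sin φ).
The central angle between the endpoints is δ = arccos(p₁·p₂) ≈ 1.144 rad (65.5°).
Interpolate at f = 0.25 with slerp weights a = sin((1−f)δ)/sin δ ≈ 0.831, b = sin(fδ)/sin δ ≈ 0.310.
p = a·p₁ + b·p₂ ≈ (-0.735, -0.118, 0.667); φ = arcsin(p_z) ≈ 41.87°, λ = atan2(p_y, p_x) ≈ -170.88°.

≈ lat 41.9°, lon -170.9°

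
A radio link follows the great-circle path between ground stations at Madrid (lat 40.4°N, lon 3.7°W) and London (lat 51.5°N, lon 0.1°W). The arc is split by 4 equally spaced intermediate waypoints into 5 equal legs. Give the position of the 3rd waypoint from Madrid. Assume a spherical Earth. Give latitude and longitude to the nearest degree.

Write both endpoints as unit vectors p₁, p₂ with components (cos φ cos λ, cos φ sin λ, sin φ).
The central angle between the endpoints is δ = arccos(p₁·p₂) ≈ 0.199 rad (11.4°).
Interpolate at f = 3/5 with slerp weights a = sin((1−f)δ)/sin δ ≈ 0.402, b = sin(fδ)/sin δ ≈ 0.603.
p = a·p₁ + b·p₂ ≈ (0.681, -0.020, 0.732); φ = arcsin(p_z) ≈ 47.07°, λ = atan2(p_y, p_x) ≈ -1.72°.

≈ lat 47°N, lon 2°W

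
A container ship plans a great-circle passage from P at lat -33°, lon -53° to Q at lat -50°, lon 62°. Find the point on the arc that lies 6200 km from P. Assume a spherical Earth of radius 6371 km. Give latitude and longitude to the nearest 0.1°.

Convert each endpoint to a unit vector on the sphere (x = cos φ cos λ, y = cos φ sin λ, z = sin φ).
The central angle between the endpoints is δ = arccos(p₁·p₂) ≈ 1.380 rad (79.1°). The total great-circle distance is δ·R ≈ 1.380 × 6371 ≈ 8794 km, so the target fraction is f = 6200/8794 ≈ 0.705.
Interpolate at f ≈ 0.705 with slerp weights a = sin((1−f)δ)/sin δ ≈ 0.403, b = sin(fδ)/sin δ ≈ 0.842.
p = a·p₁ + b·p₂ ≈ (0.458, 0.208, -0.865); φ = arcsin(p_z) ≈ -59.83°, λ = atan2(p_y, p_x) ≈ 24.42°.

≈ lat -59.8°, lon 24.4°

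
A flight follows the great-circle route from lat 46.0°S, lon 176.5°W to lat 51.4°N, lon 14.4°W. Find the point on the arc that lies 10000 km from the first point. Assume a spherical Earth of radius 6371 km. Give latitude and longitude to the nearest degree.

From cos δ = sin φ₁ sin φ₂ + cos φ₁ cos φ₂ cos Δλ, the central angle is δ ≈ 2.916 rad (167.1°). The total great-circle distance is δ·R ≈ 2.916 × 6371 ≈ 18576 km, so the target fraction is f = 10000/18576 ≈ 0.538.
Interpolate at f ≈ 0.538 with slerp weights a = sin((1−f)δ)/sin δ ≈ 4.352, b = sin(fδ)/sin δ ≈ 4.464.
p = a·p₁ + b·p₂ ≈ (-0.320, -0.877, 0.358); φ = arcsin(p_z) ≈ 21.00°, λ = atan2(p_y, p_x) ≈ -110.03°.

≈ lat 21°N, lon 110°W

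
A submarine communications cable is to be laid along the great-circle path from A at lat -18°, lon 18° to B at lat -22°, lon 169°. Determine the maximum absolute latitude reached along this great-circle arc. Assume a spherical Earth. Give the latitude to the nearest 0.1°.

≈ -55.5°

The great circle lies in the plane with unit normal n̂ = (p₁ × p₂)/|p₁ × p₂|.
Here n̂_z ≈ +0.566; the vertex latitude is φ_max = arccos|n̂_z| ≈ 55.5°.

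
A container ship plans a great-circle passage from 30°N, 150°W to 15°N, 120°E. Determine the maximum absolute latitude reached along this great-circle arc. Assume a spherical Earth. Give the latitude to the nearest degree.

≈ 32°N

The great circle lies in the plane with unit normal n̂ = (p₁ × p₂)/|p₁ × p₂|.
Here n̂_z ≈ -0.844; the vertex latitude is φ_max = arccos|n̂_z| ≈ 32.5°.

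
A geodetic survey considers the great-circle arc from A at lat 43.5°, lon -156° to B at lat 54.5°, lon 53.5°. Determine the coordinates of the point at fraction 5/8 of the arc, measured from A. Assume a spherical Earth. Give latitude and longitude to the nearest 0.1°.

Convert each endpoint to a unit vector on the sphere (x = cos φ cos λ, y = cos φ sin λ, z = sin φ).
The central angle between the endpoints is δ = arccos(p₁·p₂) ≈ 1.376 rad (78.8°).
Interpolate at f = 5/8 with slerp weights a = sin((1−f)δ)/sin δ ≈ 0.503, b = sin(fδ)/sin δ ≈ 0.772.
p = a·p₁ + b·p₂ ≈ (-0.066, 0.212, 0.975); φ = arcsin(p_z) ≈ 77.15°, λ = atan2(p_y, p_x) ≈ 107.38°.

≈ lat 77.2°, lon 107.4°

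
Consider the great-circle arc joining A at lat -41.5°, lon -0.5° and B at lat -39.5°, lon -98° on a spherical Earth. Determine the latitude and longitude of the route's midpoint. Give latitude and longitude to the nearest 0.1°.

≈ lat -52.3°, lon -50.2°

Convert each endpoint to a unit vector on the sphere (x = cos φ cos λ, y = cos φ sin λ, z = sin φ).
The central angle between the endpoints is δ = arccos(p₁·p₂) ≈ 1.217 rad (69.8°).
Interpolate at f = 1/2 with slerp weights a = sin((1−f)δ)/sin δ ≈ 0.609, b = sin(fδ)/sin δ ≈ 0.609.
p = a·p₁ + b·p₂ ≈ (0.391, -0.470, -0.792); φ = arcsin(p_z) ≈ -52.33°, λ = atan2(p_y, p_x) ≈ -50.22°.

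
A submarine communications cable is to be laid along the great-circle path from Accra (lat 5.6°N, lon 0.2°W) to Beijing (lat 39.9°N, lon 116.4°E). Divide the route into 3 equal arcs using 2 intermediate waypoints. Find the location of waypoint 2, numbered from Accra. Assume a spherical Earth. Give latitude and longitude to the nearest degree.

≈ lat 44°N, lon 69°E

Write both endpoints as unit vectors p₁, p₂ with components (cos φ cos λ, cos φ sin λ, sin φ).
The central angle between the endpoints is δ = arccos(p₁·p₂) ≈ 1.854 rad (106.2°).
Interpolate at f = 2/3 with slerp weights a = sin((1−f)δ)/sin δ ≈ 0.603, b = sin(fδ)/sin δ ≈ 0.984.
p = a·p₁ + b·p₂ ≈ (0.265, 0.674, 0.690); φ = arcsin(p_z) ≈ 43.61°, λ = atan2(p_y, p_x) ≈ 68.53°.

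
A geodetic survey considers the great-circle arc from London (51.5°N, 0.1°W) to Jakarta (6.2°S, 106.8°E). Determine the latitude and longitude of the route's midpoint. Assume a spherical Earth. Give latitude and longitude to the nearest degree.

Write both endpoints as unit vectors p₁, p₂ with components (cos φ cos λ, cos φ sin λ, sin φ).
The central angle between the endpoints is δ = arccos(p₁·p₂) ≈ 1.838 rad (105.3°).
Interpolate at f = 1/2 with slerp weights a = sin((1−f)δ)/sin δ ≈ 0.824, b = sin(fδ)/sin δ ≈ 0.824.
p = a·p₁ + b·p₂ ≈ (0.276, 0.784, 0.556); φ = arcsin(p_z) ≈ 33.79°, λ = atan2(p_y, p_x) ≈ 70.58°.

≈ 34°N, 71°E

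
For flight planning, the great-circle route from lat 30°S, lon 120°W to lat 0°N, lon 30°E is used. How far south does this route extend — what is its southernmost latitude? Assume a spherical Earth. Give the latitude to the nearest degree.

≈ 49°S

The great circle lies in the plane with unit normal n̂ = (p₁ × p₂)/|p₁ × p₂|.
Here n̂_z ≈ +0.655; the vertex latitude is φ_max = arccos|n̂_z| ≈ 49.1°.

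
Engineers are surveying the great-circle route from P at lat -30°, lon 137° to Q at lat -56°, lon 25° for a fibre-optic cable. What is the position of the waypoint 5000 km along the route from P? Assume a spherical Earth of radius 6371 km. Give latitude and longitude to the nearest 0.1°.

Write both endpoints as unit vectors p₁, p₂ with components (cos φ cos λ, cos φ sin λ, sin φ).
The central angle between the endpoints is δ = arccos(p₁·p₂) ≈ 1.336 rad (76.5°). The total great-circle distance is δ·R ≈ 1.336 × 6371 ≈ 8509 km, so the target fraction is f = 5000/8509 ≈ 0.588.
Interpolate at f ≈ 0.588 with slerp weights a = sin((1−f)δ)/sin δ ≈ 0.538, b = sin(fδ)/sin δ ≈ 0.727.
p = a·p₁ + b·p₂ ≈ (0.027, 0.490, -0.872); φ = arcsin(p_z) ≈ -60.64°, λ = atan2(p_y, p_x) ≈ 86.79°.

≈ lat -60.6°, lon 86.8°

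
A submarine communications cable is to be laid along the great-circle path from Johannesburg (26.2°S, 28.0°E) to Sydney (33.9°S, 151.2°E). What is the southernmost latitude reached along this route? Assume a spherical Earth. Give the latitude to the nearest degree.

≈ 51°S

The great circle lies in the plane with unit normal n̂ = (p₁ × p₂)/|p₁ × p₂|.
Here n̂_z ≈ +0.631; the vertex latitude is φ_max = arccos|n̂_z| ≈ 50.8°.
Check via Clairaut: cos φ_max = |cos φ₁| · sin C = cos(26.2°)·sin(135.3°) ≈ 0.631, again giving ≈ 50.8°.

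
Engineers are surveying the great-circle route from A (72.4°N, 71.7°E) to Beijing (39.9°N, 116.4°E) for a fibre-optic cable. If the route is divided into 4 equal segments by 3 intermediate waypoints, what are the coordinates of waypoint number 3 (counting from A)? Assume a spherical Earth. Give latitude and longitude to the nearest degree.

≈ (49°N, 111°E)

Convert each endpoint to a unit vector on the sphere (x = cos φ cos λ, y = cos φ sin λ, z = sin φ).
The central angle between the endpoints is δ = arccos(p₁·p₂) ≈ 0.682 rad (39.1°).
Interpolate at f = 3/4 with slerp weights a = sin((1−f)δ)/sin δ ≈ 0.269, b = sin(fδ)/sin δ ≈ 0.777.
p = a·p₁ + b·p₂ ≈ (-0.239, 0.611, 0.755); φ = arcsin(p_z) ≈ 49.00°, λ = atan2(p_y, p_x) ≈ 111.39°.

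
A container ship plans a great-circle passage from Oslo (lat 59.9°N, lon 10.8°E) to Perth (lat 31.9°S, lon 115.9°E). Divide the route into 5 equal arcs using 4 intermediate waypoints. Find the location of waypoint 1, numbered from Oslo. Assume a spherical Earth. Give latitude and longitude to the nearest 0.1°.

≈ lat 50.0°N, lon 51.5°E

Write both endpoints as unit vectors p₁, p₂ with components (cos φ cos λ, cos φ sin λ, sin φ).
The central angle between the endpoints is δ = arccos(p₁·p₂) ≈ 2.175 rad (124.6°).
Interpolate at f = 1/5 with slerp weights a = sin((1−f)δ)/sin δ ≈ 1.198, b = sin(fδ)/sin δ ≈ 0.512.
p = a·p₁ + b·p₂ ≈ (0.400, 0.504, 0.766); φ = arcsin(p_z) ≈ 49.97°, λ = atan2(p_y, p_x) ≈ 51.53°.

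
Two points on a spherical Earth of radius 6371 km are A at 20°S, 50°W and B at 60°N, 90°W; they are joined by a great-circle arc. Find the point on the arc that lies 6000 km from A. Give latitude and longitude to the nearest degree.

≈ 31°N, 68°W

Write both endpoints as unit vectors p₁, p₂ with components (cos φ cos λ, cos φ sin λ, sin φ).
The central angle between the endpoints is δ = arccos(p₁·p₂) ≈ 1.507 rad (86.3°). The total great-circle distance is δ·R ≈ 1.507 × 6371 ≈ 9601 km, so the target fraction is f = 6000/9601 ≈ 0.625.
Interpolate at f ≈ 0.625 with slerp weights a = sin((1−f)δ)/sin δ ≈ 0.537, b = sin(fδ)/sin δ ≈ 0.810.
p = a·p₁ + b·p₂ ≈ (0.324, -0.791, 0.518); φ = arcsin(p_z) ≈ 31.21°, λ = atan2(p_y, p_x) ≈ -67.73°.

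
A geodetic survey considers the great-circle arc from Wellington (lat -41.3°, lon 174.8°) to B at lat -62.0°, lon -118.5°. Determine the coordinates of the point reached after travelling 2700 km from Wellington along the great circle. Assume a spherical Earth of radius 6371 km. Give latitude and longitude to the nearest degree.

Write both endpoints as unit vectors p₁, p₂ with components (cos φ cos λ, cos φ sin λ, sin φ).
The central angle between the endpoints is δ = arccos(p₁·p₂) ≈ 0.764 rad (43.8°). The total great-circle distance is δ·R ≈ 0.764 × 6371 ≈ 4866 km, so the target fraction is f = 2700/4866 ≈ 0.555.
Interpolate at f ≈ 0.555 with slerp weights a = sin((1−f)δ)/sin δ ≈ 0.482, b = sin(fδ)/sin δ ≈ 0.595.
p = a·p₁ + b·p₂ ≈ (-0.494, -0.212, -0.843); φ = arcsin(p_z) ≈ -57.48°, λ = atan2(p_y, p_x) ≈ -156.72°.

≈ lat -57°, lon -157°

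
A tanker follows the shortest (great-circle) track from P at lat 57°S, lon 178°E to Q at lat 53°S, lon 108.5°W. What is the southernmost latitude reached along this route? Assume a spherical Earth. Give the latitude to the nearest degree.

The great circle lies in the plane with unit normal n̂ = (p₁ × p₂)/|p₁ × p₂|.
Here n̂_z ≈ +0.486; the vertex latitude is φ_max = arccos|n̂_z| ≈ 60.9°.

≈ 61°S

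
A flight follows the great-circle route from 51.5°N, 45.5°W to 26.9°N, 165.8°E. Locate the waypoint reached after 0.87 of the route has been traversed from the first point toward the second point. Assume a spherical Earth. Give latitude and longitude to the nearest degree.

From cos δ = sin φ₁ sin φ₂ + cos φ₁ cos φ₂ cos Δλ, the central angle is δ ≈ 1.691 rad (96.9°).
Interpolate at f = 0.87 with slerp weights a = sin((1−f)δ)/sin δ ≈ 0.220, b = sin(fδ)/sin δ ≈ 1.002.
p = a·p₁ + b·p₂ ≈ (-0.771, 0.122, 0.625); φ = arcsin(p_z) ≈ 38.71°, λ = atan2(p_y, p_x) ≈ 171.02°.

≈ 39°N, 171°E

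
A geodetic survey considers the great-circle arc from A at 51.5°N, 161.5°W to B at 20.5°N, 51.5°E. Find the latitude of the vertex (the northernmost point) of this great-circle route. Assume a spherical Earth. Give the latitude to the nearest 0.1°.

The great circle lies in the plane with unit normal n̂ = (p₁ × p₂)/|p₁ × p₂|.
Here n̂_z ≈ -0.325; the vertex latitude is φ_max = arccos|n̂_z| ≈ 71.0°.

≈ 71.0°N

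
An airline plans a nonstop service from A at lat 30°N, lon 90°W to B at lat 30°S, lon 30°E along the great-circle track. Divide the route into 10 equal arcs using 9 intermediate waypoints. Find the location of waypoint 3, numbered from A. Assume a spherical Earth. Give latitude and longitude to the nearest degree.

Convert each endpoint to a unit vector on the sphere (x = cos φ cos λ, y = cos φ sin λ, z = sin φ).
The central angle between the endpoints is δ = arccos(p₁·p₂) ≈ 2.246 rad (128.7°).
Interpolate at f = 3/10 with slerp weights a = sin((1−f)δ)/sin δ ≈ 1.281, b = sin(fδ)/sin δ ≈ 0.799.
p = a·p₁ + b·p₂ ≈ (0.599, -0.763, 0.241); φ = arcsin(p_z) ≈ 13.94°, λ = atan2(p_y, p_x) ≈ -51.86°.

≈ lat 14°N, lon 52°W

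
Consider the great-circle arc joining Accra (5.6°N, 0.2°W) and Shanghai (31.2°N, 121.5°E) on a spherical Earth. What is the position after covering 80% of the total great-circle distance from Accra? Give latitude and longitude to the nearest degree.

≈ 37°N, 95°E

Write both endpoints as unit vectors p₁, p₂ with components (cos φ cos λ, cos φ sin λ, sin φ).
The central angle between the endpoints is δ = arccos(p₁·p₂) ≈ 1.979 rad (113.4°).
Interpolate at f = 0.80 with slerp weights a = sin((1−f)δ)/sin δ ≈ 0.420, b = sin(fδ)/sin δ ≈ 1.089.
p = a·p₁ + b·p₂ ≈ (-0.069, 0.793, 0.605); φ = arcsin(p_z) ≈ 37.25°, λ = atan2(p_y, p_x) ≈ 94.96°.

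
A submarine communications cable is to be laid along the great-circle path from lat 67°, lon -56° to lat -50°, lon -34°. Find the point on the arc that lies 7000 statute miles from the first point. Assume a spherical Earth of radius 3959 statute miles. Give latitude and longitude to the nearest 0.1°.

≈ lat -33.3°, lon -37.3°

From cos δ = sin φ₁ sin φ₂ + cos φ₁ cos φ₂ cos Δλ, the central angle is δ ≈ 2.063 rad (118.2°). The total great-circle distance is δ·R ≈ 2.063 × 3959 ≈ 8166 mi, so the target fraction is f = 7000/8166 ≈ 0.857.
Interpolate at f ≈ 0.857 with slerp weights a = sin((1−f)δ)/sin δ ≈ 0.329, b = sin(fδ)/sin δ ≈ 1.112.
p = a·p₁ + b·p₂ ≈ (0.665, -0.507, -0.549); φ = arcsin(p_z) ≈ -33.30°, λ = atan2(p_y, p_x) ≈ -37.31°.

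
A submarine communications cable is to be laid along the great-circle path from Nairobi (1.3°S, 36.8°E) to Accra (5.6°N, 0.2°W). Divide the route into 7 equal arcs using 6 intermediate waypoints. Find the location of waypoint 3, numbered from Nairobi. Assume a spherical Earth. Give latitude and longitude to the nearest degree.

≈ 2°N, 21°E

Convert each endpoint to a unit vector on the sphere (x = cos φ cos λ, y = cos φ sin λ, z = sin φ).
The central angle between the endpoints is δ = arccos(p₁·p₂) ≈ 0.656 rad (37.6°).
Interpolate at f = 3/7 with slerp weights a = sin((1−f)δ)/sin δ ≈ 0.600, b = sin(fδ)/sin δ ≈ 0.455.
p = a·p₁ + b·p₂ ≈ (0.933, 0.358, 0.031); φ = arcsin(p_z) ≈ 1.76°, λ = atan2(p_y, p_x) ≈ 20.98°.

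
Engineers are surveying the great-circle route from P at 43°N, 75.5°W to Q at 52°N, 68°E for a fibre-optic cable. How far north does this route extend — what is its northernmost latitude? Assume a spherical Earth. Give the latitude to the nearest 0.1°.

The great circle lies in the plane with unit normal n̂ = (p₁ × p₂)/|p₁ × p₂|.
Here n̂_z ≈ +0.272; the vertex latitude is φ_max = arccos|n̂_z| ≈ 74.2°.
Check via Clairaut: cos φ_max = |cos φ₁| · sin C = cos(43.0°)·sin(21.8°) ≈ 0.272, again giving ≈ 74.2°.

≈ 74.2°N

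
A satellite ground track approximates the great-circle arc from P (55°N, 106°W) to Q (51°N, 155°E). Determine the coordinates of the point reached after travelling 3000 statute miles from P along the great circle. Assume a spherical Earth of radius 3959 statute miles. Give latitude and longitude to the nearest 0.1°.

≈ (58.2°N, 169.7°E)

From cos δ = sin φ₁ sin φ₂ + cos φ₁ cos φ₂ cos Δλ, the central angle is δ ≈ 0.952 rad (54.5°). The total great-circle distance is δ·R ≈ 0.952 × 3959 ≈ 3769 mi, so the target fraction is f = 3000/3769 ≈ 0.796.
Interpolate at f ≈ 0.796 with slerp weights a = sin((1−f)δ)/sin δ ≈ 0.237, b = sin(fδ)/sin δ ≈ 0.844.
p = a·p₁ + b·p₂ ≈ (-0.519, 0.094, 0.850); φ = arcsin(p_z) ≈ 58.19°, λ = atan2(p_y, p_x) ≈ 169.75°.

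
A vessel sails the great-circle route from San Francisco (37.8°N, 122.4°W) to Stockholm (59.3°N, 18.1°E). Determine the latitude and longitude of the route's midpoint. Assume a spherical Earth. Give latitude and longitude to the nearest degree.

From cos δ = sin φ₁ sin φ₂ + cos φ₁ cos φ₂ cos Δλ, the central angle is δ ≈ 1.353 rad (77.5°).
Interpolate at f = 1/2 with slerp weights a = sin((1−f)δ)/sin δ ≈ 0.641, b = sin(fδ)/sin δ ≈ 0.641.
p = a·p₁ + b·p₂ ≈ (0.040, -0.326, 0.944); φ = arcsin(p_z) ≈ 70.82°, λ = atan2(p_y, p_x) ≈ -83.06°.

≈ (71°N, 83°W)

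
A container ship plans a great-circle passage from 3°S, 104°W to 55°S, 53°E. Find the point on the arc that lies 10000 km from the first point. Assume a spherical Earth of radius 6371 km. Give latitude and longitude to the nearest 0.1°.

≈ 74.9°S, 3.1°W

The haversine formula gives a central angle δ ≈ 2.076 rad (119.0°) between the endpoints. The total great-circle distance is δ·R ≈ 2.076 × 6371 ≈ 13229 km, so the target fraction is f = 10000/13229 ≈ 0.756.
Interpolate at f ≈ 0.756 with slerp weights a = sin((1−f)δ)/sin δ ≈ 0.555, b = sin(fδ)/sin δ ≈ 1.143.
p = a·p₁ + b·p₂ ≈ (0.261, -0.014, -0.965); φ = arcsin(p_z) ≈ -74.88°, λ = atan2(p_y, p_x) ≈ -3.08°.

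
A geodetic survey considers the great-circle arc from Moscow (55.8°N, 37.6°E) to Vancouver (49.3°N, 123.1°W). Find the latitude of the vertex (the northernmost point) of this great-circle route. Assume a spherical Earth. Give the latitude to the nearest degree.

≈ 83°N

The great circle lies in the plane with unit normal n̂ = (p₁ × p₂)/|p₁ × p₂|.
Here n̂_z ≈ -0.126; the vertex latitude is φ_max = arccos|n̂_z| ≈ 82.7°.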